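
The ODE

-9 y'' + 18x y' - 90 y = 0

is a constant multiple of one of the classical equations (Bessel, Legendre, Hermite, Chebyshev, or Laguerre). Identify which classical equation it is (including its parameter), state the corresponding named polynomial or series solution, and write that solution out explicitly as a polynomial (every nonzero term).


All three coefficients share the factor -9; dividing through by -9 gives  y'' - 2x y' + 10 y = 0.
This matches the Hermite equation y'' - 2x y' + 2n y = 0 with 2n = 10, so n = 5; the polynomial solution is H_5(x).
With y = sum_k a_k x^k, matching x^k gives (k+2)(k+1) a_{k+2} = 2(k - n) a_k = 2(k - 5) a_k. The right side vanishes at k = 5, so the series with the parity of 5 terminates at degree 5.
Standard normalization: leading coefficient of H_n is 2^n, so a_5 = 2^5 = 32. Work downward with a_k = (k+1)(k+2) a_{k+2} / (2(k - n)):
  a_3 = (4)(5)(32) / (2(3 - 5)) = 640/(-4) = -160
  a_1 = (2)(3)(-160) / (2(1 - 5)) = -960/(-8) = 120
Hence H_5(x) = 32 x^5 - 160 x^3 + 120 x.

H_5(x); series = 32 x^5 - 160 x^3 + 120 x


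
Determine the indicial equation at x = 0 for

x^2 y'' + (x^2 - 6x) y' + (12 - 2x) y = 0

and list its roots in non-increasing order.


Divide by x^2 to reach normal form y'' + P_1(x) y' + P_2(x) y = 0 with P_1(x) = 1 - 6/x and P_2(x) = -2/x + 12/x^2.
x = 0 is a singular point because the y'-coefficient 1 - 6/x has a pole at x = 0 and the y-coefficient -2/x + 12/x^2 has a pole at x = 0.
It is a regular singular point because x P_1(x) = p(x) = x - 6 and x^2 P_2(x) = q(x) = 12 - 2x are polynomials, hence analytic at x = 0.
p(0) = -6,  q(0) = 12.
Indicial equation: r(r-1) + p(0) r + q(0) = 0, i.e. r^2 + (p(0) - 1) r + q(0) = 0, i.e. r^2 - 7 r + 12 = 0.
Discriminant: (-7)^2 - 4(12) = 1, so r = (7 ± 1)/2.
Solving: r_1 = 4, r_2 = 3.

indicial: r^2 - 7 r + 12 = 0; roots r_1 = 4, r_2 = 3


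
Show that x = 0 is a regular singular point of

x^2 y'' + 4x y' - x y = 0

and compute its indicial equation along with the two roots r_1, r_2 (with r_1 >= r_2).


Divide by x^2 to reach normal form y'' + P_1(x) y' + P_2(x) y = 0 with P_1(x) = 4/x and P_2(x) = -1/x.
x = 0 is a singular point because the y'-coefficient 4/x has a pole at x = 0 and the y-coefficient -1/x has a pole at x = 0.
It is a regular singular point because x P_1(x) = p(x) = 4 and x^2 P_2(x) = q(x) = -x are polynomials, hence analytic at x = 0.
p(0) = 4,  q(0) = 0.
Indicial equation: r(r-1) + p(0) r + q(0) = 0, i.e. r^2 + (p(0) - 1) r + q(0) = 0, i.e. r^2 + 3 r = 0.
Discriminant: (3)^2 - 4(0) = 9, so r = (-3 ± 3)/2.
Solving: r_1 = 0, r_2 = -3.

indicial: r^2 + 3 r = 0; roots r_1 = 0, r_2 = -3


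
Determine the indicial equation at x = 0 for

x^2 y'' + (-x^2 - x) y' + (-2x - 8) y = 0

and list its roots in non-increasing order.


Divide by x^2 to reach normal form y'' + P_1(x) y' + P_2(x) y = 0 with P_1(x) = -1 - 1/x and P_2(x) = -2/x - 8/x^2.
x = 0 is a singular point because the y'-coefficient -1 - 1/x has a pole at x = 0 and the y-coefficient -2/x - 8/x^2 has a pole at x = 0.
It is a regular singular point because x P_1(x) = p(x) = -x - 1 and x^2 P_2(x) = q(x) = -2x - 8 are polynomials, hence analytic at x = 0.
p(0) = -1,  q(0) = -8.
Indicial equation: r(r-1) + p(0) r + q(0) = 0, i.e. r^2 + (p(0) - 1) r + q(0) = 0, i.e. r^2 - 2 r - 8 = 0.
Discriminant: (-2)^2 - 4(-8) = 36, so r = (2 ± 6)/2.
Solving: r_1 = 4, r_2 = -2.

indicial: r^2 - 2 r - 8 = 0; roots r_1 = 4, r_2 = -2


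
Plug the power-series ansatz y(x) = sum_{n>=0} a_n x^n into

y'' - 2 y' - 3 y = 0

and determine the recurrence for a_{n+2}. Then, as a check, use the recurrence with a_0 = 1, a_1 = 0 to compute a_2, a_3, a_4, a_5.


Substitute y = sum_n a_n x^n.
y''(x) has coefficient (n+2)(n+1) a_{n+2} at x^n;
-2 y'(x) has coefficient -2 (n+1) a_{n+1} at x^n;
-3 y(x) has coefficient -3 a_n at x^n.
Matching x^n: (n+2)(n+1) a_{n+2} - 2 (n+1) a_{n+1} - 3 a_n = 0.
Thus a_{n+2} = [2 (n+1) a_{n+1} + 3 a_n] / ((n+1)(n+2)).

Check with a_0 = 1, a_1 = 0 (apply the recurrence for n = 0, 1, 2, 3): a_0 = 1, a_1 = 0, a_2 = 3/2, a_3 = 1, a_4 = 7/8, a_5 = 1/2.

a_(n+2) = [2 (n+1) a_(n+1) + 3 a_n] / ((n+1)(n+2)); check: a_0 = 1, a_1 = 0, a_2 = 3/2, a_3 = 1, a_4 = 7/8, a_5 = 1/2


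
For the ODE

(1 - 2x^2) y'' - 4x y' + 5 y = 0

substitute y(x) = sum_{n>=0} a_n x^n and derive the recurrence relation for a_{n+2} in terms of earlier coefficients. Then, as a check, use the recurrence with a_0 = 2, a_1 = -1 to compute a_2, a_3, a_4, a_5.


Substitute y = sum_n a_n x^n.
(1 - 2 x^2) y'' contributes (n+2)(n+1) a_{n+2} - 2 n(n-1) a_n at x^n.
-4 x y'(x) contributes -4 n a_n at x^n.
5 y(x) contributes 5 a_n at x^n.
Matching x^n: (n+2)(n+1) a_{n+2} + (-2 n(n-1) - 4 n + 5) a_n = 0.
Thus a_{n+2} = (2 n(n-1) + 4 n - 5) / ((n+1)(n+2)) * a_n.

Check with a_0 = 2, a_1 = -1 (apply the recurrence for n = 0, 1, 2, 3): a_0 = 2, a_1 = -1, a_2 = -5, a_3 = 1/6, a_4 = -35/12, a_5 = 19/120.

a_(n+2) = (2 n(n-1) + 4 n - 5) / ((n+1)(n+2)) * a_n; check: a_0 = 2, a_1 = -1, a_2 = -5, a_3 = 1/6, a_4 = -35/12, a_5 = 19/120


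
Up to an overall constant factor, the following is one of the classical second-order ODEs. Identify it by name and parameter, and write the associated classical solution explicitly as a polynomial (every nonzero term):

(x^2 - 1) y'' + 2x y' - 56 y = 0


All three coefficients share the factor -1; dividing through by -1 gives  (1 - x^2) y'' - 2x y' + 56 y = 0.
This matches the Legendre equation (1 - x^2) y'' - 2x y' + n(n+1) y = 0 (note the -2x y' term) with n(n+1) = 56, so n = 7; the polynomial solution is P_7(x).
With y = sum_k a_k x^k, matching x^k gives (k+2)(k+1) a_{k+2} = [k(k+1) - n(n+1)] a_k = (k - 7)(k + 8) a_k. The right side vanishes at k = 7, so the series with the parity of 7 terminates at degree 7.
Standard normalization (P_n(1) = 1): leading coefficient (2n)!/(2^n (n!)^2) = 87178291200/(128*25401600) = 429/16, so a_7 = 429/16. Work downward with a_k = (k+1)(k+2) a_{k+2} / ((k - 7)(k + 8)):
  a_5 = (6)(7)(429/16) / ((5 - 7)(5 + 8)) = (9009/8)/(-26) = -693/16
  a_3 = (4)(5)(-693/16) / ((3 - 7)(3 + 8)) = (-3465/4)/(-44) = 315/16
  a_1 = (2)(3)(315/16) / ((1 - 7)(1 + 8)) = (945/8)/(-54) = -35/16
Hence P_7(x) = 429 x^7/16 - 693 x^5/16 + 315 x^3/16 - 35 x/16.

P_7(x); series = 429 x^7/16 - 693 x^5/16 + 315 x^3/16 - 35 x/16


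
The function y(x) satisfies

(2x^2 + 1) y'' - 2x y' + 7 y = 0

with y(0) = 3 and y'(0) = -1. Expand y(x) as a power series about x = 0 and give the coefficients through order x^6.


Ansatz: y(x) = sum_{n>=0} a_n x^n, so y'(x) = sum_{n>=1} n a_n x^(n-1) and y''(x) = sum_{n>=2} n(n-1) a_n x^(n-2).
Substitute into P(x) y'' + Q(x) y' + R(x) y = 0 with P(x) = 2x^2 + 1, Q(x) = -2x, R(x) = 7, and match powers of x.
Initial conditions: a_0 = 3, a_1 = -1.
Setting the coefficient of each power of x to zero and solving order by order (substituting the coefficients already found):
  x^0: 2 a_2 + 7 a_0 = 0  ->  2 a_2 = -7 a_0 = -21  ->  a_2 = -21/2
  x^1: 6 a_3 + 5 a_1 = 0  ->  6 a_3 = -5 a_1 = 5  ->  a_3 = 5/6
  x^2: 12 a_4 + 7 a_2 = 0  ->  12 a_4 = -7 a_2 = 147/2  ->  a_4 = 49/8
  x^3: 20 a_5 + 13 a_3 = 0  ->  20 a_5 = -13 a_3 = -65/6  ->  a_5 = -13/24
  x^4: 30 a_6 + 23 a_4 = 0  ->  30 a_6 = -23 a_4 = -1127/8  ->  a_6 = -1127/240
Truncated series: y(x) = 3 - x - (21/2) x^2 + (5/6) x^3 + (49/8) x^4 - (13/24) x^5 - (1127/240) x^6 + O(x^7).

a_0 = 3; a_1 = -1; a_2 = -21/2; a_3 = 5/6; a_4 = 49/8; a_5 = -13/24; a_6 = -1127/240


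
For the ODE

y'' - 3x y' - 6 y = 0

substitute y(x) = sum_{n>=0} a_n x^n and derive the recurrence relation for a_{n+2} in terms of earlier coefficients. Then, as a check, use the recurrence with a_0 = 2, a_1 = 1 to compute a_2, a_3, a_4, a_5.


Substitute y = sum_n a_n x^n.
y''(x) has coefficient (n+2)(n+1) a_{n+2} at x^n;
-3 x y'(x) has coefficient -3 n a_n at x^n (shift);
-6 y(x) has coefficient -6 a_n at x^n.
Matching x^n: (n+2)(n+1) a_{n+2} + (-3n - 6) a_n = 0.
Thus a_{n+2} = (3n + 6) / ((n+1)(n+2)) * a_n.

Check with a_0 = 2, a_1 = 1 (apply the recurrence for n = 0, 1, 2, 3): a_0 = 2, a_1 = 1, a_2 = 6, a_3 = 3/2, a_4 = 6, a_5 = 9/8.

a_(n+2) = (3n + 6) / ((n+1)(n+2)) * a_n; check: a_0 = 2, a_1 = 1, a_2 = 6, a_3 = 3/2, a_4 = 6, a_5 = 9/8


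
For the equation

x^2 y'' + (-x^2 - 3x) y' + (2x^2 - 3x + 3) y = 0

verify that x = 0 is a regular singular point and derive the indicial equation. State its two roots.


Divide by x^2 to reach normal form y'' + P_1(x) y' + P_2(x) y = 0 with P_1(x) = -1 - 3/x and P_2(x) = 2 - 3/x + 3/x^2.
x = 0 is a singular point because the y'-coefficient -1 - 3/x has a pole at x = 0 and the y-coefficient 2 - 3/x + 3/x^2 has a pole at x = 0.
It is a regular singular point because x P_1(x) = p(x) = -x - 3 and x^2 P_2(x) = q(x) = 2x^2 - 3x + 3 are polynomials, hence analytic at x = 0.
p(0) = -3,  q(0) = 3.
Indicial equation: r(r-1) + p(0) r + q(0) = 0, i.e. r^2 + (p(0) - 1) r + q(0) = 0, i.e. r^2 - 4 r + 3 = 0.
Discriminant: (-4)^2 - 4(3) = 4, so r = (4 ± 2)/2.
Solving: r_1 = 3, r_2 = 1.

indicial: r^2 - 4 r + 3 = 0; roots r_1 = 3, r_2 = 1


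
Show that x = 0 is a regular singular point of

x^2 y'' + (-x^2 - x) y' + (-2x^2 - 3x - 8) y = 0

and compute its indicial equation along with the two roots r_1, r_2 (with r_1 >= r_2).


Divide by x^2 to reach normal form y'' + P_1(x) y' + P_2(x) y = 0 with P_1(x) = -1 - 1/x and P_2(x) = -2 - 3/x - 8/x^2.
x = 0 is a singular point because the y'-coefficient -1 - 1/x has a pole at x = 0 and the y-coefficient -2 - 3/x - 8/x^2 has a pole at x = 0.
It is a regular singular point because x P_1(x) = p(x) = -x - 1 and x^2 P_2(x) = q(x) = -2x^2 - 3x - 8 are polynomials, hence analytic at x = 0.
p(0) = -1,  q(0) = -8.
Indicial equation: r(r-1) + p(0) r + q(0) = 0, i.e. r^2 + (p(0) - 1) r + q(0) = 0, i.e. r^2 - 2 r - 8 = 0.
Discriminant: (-2)^2 - 4(-8) = 36, so r = (2 ± 6)/2.
Solving: r_1 = 4, r_2 = -2.

indicial: r^2 - 2 r - 8 = 0; roots r_1 = 4, r_2 = -2


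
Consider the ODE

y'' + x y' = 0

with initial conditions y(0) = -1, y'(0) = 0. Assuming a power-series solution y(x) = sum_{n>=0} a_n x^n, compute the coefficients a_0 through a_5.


Ansatz: y(x) = sum_{n>=0} a_n x^n, so y'(x) = sum_{n>=1} n a_n x^(n-1) and y''(x) = sum_{n>=2} n(n-1) a_n x^(n-2).
Substitute into P(x) y'' + Q(x) y' + R(x) y = 0 with P(x) = 1, Q(x) = x, R(x) = 0, and match powers of x.
Initial conditions: a_0 = -1, a_1 = 0.
Setting the coefficient of each power of x to zero and solving order by order (substituting the coefficients already found):
  x^0: 2 a_2 = 0  ->  a_2 = 0
  x^1: 6 a_3 + a_1 = 0  ->  6 a_3 = -a_1 = 0  ->  a_3 = 0
  x^2: 12 a_4 + 2 a_2 = 0  ->  12 a_4 = -2 a_2 = 0  ->  a_4 = 0
  x^3: 20 a_5 + 3 a_3 = 0  ->  20 a_5 = -3 a_3 = 0  ->  a_5 = 0
Truncated series: y(x) = -1 + O(x^6).

a_0 = -1; a_1 = 0; a_2 = 0; a_3 = 0; a_4 = 0; a_5 = 0


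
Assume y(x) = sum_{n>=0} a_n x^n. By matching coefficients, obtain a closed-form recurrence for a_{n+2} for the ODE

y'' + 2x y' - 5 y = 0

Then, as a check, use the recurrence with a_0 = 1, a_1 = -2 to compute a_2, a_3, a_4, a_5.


Substitute y = sum_n a_n x^n.
y''(x) has coefficient (n+2)(n+1) a_{n+2} at x^n;
2 x y'(x) has coefficient 2 n a_n at x^n (shift);
-5 y(x) has coefficient -5 a_n at x^n.
Matching x^n: (n+2)(n+1) a_{n+2} + (2n - 5) a_n = 0.
Thus a_{n+2} = (-2n + 5) / ((n+1)(n+2)) * a_n.

Check with a_0 = 1, a_1 = -2 (apply the recurrence for n = 0, 1, 2, 3): a_0 = 1, a_1 = -2, a_2 = 5/2, a_3 = -1, a_4 = 5/24, a_5 = 1/20.

a_(n+2) = (-2n + 5) / ((n+1)(n+2)) * a_n; check: a_0 = 1, a_1 = -2, a_2 = 5/2, a_3 = -1, a_4 = 5/24, a_5 = 1/20


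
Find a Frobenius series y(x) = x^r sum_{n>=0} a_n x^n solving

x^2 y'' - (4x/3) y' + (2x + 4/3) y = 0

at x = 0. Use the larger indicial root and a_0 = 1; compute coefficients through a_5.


Write in Frobenius form y'' + (p(x)/x) y' + (q(x)/x^2) y = 0:
  p(x) = -4/3,  q(x) = 2x + 4/3.
Indicial equation: r(r-1) + (-4/3) r + (4/3) = 0 -> roots r_1 = 4/3, r_2 = 1.
Take r = r_1 = 4/3. Let y(x) = x^r sum_{n>=0} a_n x^n with a_0 = 1.
Substitute y = x^r sum a_n x^n and match x^{r+n}. The recurrence is
  D(n) a_n + 2 a_{n-1} = 0,  where D(n) = (r+n)(r+n-1) + (-4/3)(r+n) + (4/3).
  a_n = -2 / D(n) * a_{n-1}.
Since the indicial polynomial factors as (r - r_1)(r - r_2), D(n) = (r_1 + n - r_1)(r_1 + n - r_2) = n(n + 1/3).
Evaluating step by step (a_0 = 1):
  n = 1: D(1) = 1(1 + 1/3) = 4/3; numerator = -2(1) = -2; a_1 = (-2)/(4/3) = -3/2
  n = 2: D(2) = 2(2 + 1/3) = 14/3; numerator = -2(-3/2) = 3; a_2 = (3)/(14/3) = 9/14
  n = 3: D(3) = 3(3 + 1/3) = 10; numerator = -2(9/14) = -9/7; a_3 = (-9/7)/(10) = -9/70
  n = 4: D(4) = 4(4 + 1/3) = 52/3; numerator = -2(-9/70) = 9/35; a_4 = (9/35)/(52/3) = 27/1820
  n = 5: D(5) = 5(5 + 1/3) = 80/3; numerator = -2(27/1820) = -27/910; a_5 = (-27/910)/(80/3) = -81/72800

r = 4/3; a_0 = 1; a_1 = -3/2; a_2 = 9/14; a_3 = -9/70; a_4 = 27/1820; a_5 = -81/72800


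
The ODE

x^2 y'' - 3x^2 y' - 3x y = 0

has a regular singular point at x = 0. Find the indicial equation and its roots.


Divide by x^2 to reach normal form y'' + P_1(x) y' + P_2(x) y = 0 with P_1(x) = -3 and P_2(x) = -3/x.
x = 0 is a singular point because the y-coefficient -3/x has a pole at x = 0.
It is a regular singular point because x P_1(x) = p(x) = -3x and x^2 P_2(x) = q(x) = -3x are polynomials, hence analytic at x = 0.
p(0) = 0,  q(0) = 0.
Indicial equation: r(r-1) + p(0) r + q(0) = 0, i.e. r^2 + (p(0) - 1) r + q(0) = 0, i.e. r^2 - 1 r = 0.
Discriminant: (-1)^2 - 4(0) = 1, so r = (1 ± 1)/2.
Solving: r_1 = 1, r_2 = 0.

indicial: r^2 - 1 r = 0; roots r_1 = 1, r_2 = 0


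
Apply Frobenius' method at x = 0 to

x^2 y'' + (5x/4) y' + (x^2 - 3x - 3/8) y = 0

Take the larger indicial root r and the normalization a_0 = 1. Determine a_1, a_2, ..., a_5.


Write in Frobenius form y'' + (p(x)/x) y' + (q(x)/x^2) y = 0:
  p(x) = 5/4,  q(x) = x^2 - 3x - 3/8.
Indicial equation: r(r-1) + (5/4) r + (-3/8) = 0 -> roots r_1 = 1/2, r_2 = -3/4.
Take r = r_1 = 1/2. Let y(x) = x^r sum_{n>=0} a_n x^n with a_0 = 1.
Substitute y = x^r sum a_n x^n and match x^{r+n}. The recurrence is
  D(n) a_n - 3 a_{n-1} + 1 a_{n-2} = 0,  where D(n) = (r+n)(r+n-1) + (5/4)(r+n) + (-3/8).
  a_n = [3 a_{n-1} - 1 a_{n-2}] / D(n).
Since the indicial polynomial factors as (r - r_1)(r - r_2), D(n) = (r_1 + n - r_1)(r_1 + n - r_2) = n(n + 5/4).
Evaluating step by step (a_0 = 1):
  n = 1: D(1) = 1(1 + 5/4) = 9/4; numerator = 3(1) = 3; a_1 = (3)/(9/4) = 4/3
  n = 2: D(2) = 2(2 + 5/4) = 13/2; numerator = 3(4/3) - 1(1) = 3; a_2 = (3)/(13/2) = 6/13
  n = 3: D(3) = 3(3 + 5/4) = 51/4; numerator = 3(6/13) - 1(4/3) = 2/39; a_3 = (2/39)/(51/4) = 8/1989
  n = 4: D(4) = 4(4 + 5/4) = 21; numerator = 3(8/1989) - 1(6/13) = -298/663; a_4 = (-298/663)/(21) = -298/13923
  n = 5: D(5) = 5(5 + 5/4) = 125/4; numerator = 3(-298/13923) - 1(8/1989) = -950/13923; a_5 = (-950/13923)/(125/4) = -152/69615

r = 1/2; a_0 = 1; a_1 = 4/3; a_2 = 6/13; a_3 = 8/1989; a_4 = -298/13923; a_5 = -152/69615


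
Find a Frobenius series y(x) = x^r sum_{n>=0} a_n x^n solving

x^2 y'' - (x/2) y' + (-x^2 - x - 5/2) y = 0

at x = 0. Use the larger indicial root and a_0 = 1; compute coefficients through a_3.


Write in Frobenius form y'' + (p(x)/x) y' + (q(x)/x^2) y = 0:
  p(x) = -1/2,  q(x) = -x^2 - x - 5/2.
Indicial equation: r(r-1) + (-1/2) r + (-5/2) = 0 -> roots r_1 = 5/2, r_2 = -1.
Take r = r_1 = 5/2. Let y(x) = x^r sum_{n>=0} a_n x^n with a_0 = 1.
Substitute y = x^r sum a_n x^n and match x^{r+n}. The recurrence is
  D(n) a_n - 1 a_{n-1} - 1 a_{n-2} = 0,  where D(n) = (r+n)(r+n-1) + (-1/2)(r+n) + (-5/2).
  a_n = [1 a_{n-1} + 1 a_{n-2}] / D(n).
Since the indicial polynomial factors as (r - r_1)(r - r_2), D(n) = (r_1 + n - r_1)(r_1 + n - r_2) = n(n + 7/2).
Evaluating step by step (a_0 = 1):
  n = 1: D(1) = 1(1 + 7/2) = 9/2; numerator = 1(1) = 1; a_1 = (1)/(9/2) = 2/9
  n = 2: D(2) = 2(2 + 7/2) = 11; numerator = 1(2/9) + 1(1) = 11/9; a_2 = (11/9)/(11) = 1/9
  n = 3: D(3) = 3(3 + 7/2) = 39/2; numerator = 1(1/9) + 1(2/9) = 1/3; a_3 = (1/3)/(39/2) = 2/117

r = 5/2; a_0 = 1; a_1 = 2/9; a_2 = 1/9; a_3 = 2/117


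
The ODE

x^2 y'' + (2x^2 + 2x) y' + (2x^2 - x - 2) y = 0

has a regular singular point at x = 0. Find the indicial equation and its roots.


Divide by x^2 to reach normal form y'' + P_1(x) y' + P_2(x) y = 0 with P_1(x) = 2 + 2/x and P_2(x) = 2 - 1/x - 2/x^2.
x = 0 is a singular point because the y'-coefficient 2 + 2/x has a pole at x = 0 and the y-coefficient 2 - 1/x - 2/x^2 has a pole at x = 0.
It is a regular singular point because x P_1(x) = p(x) = 2x + 2 and x^2 P_2(x) = q(x) = 2x^2 - x - 2 are polynomials, hence analytic at x = 0.
p(0) = 2,  q(0) = -2.
Indicial equation: r(r-1) + p(0) r + q(0) = 0, i.e. r^2 + (p(0) - 1) r + q(0) = 0, i.e. r^2 + 1 r - 2 = 0.
Discriminant: (1)^2 - 4(-2) = 9, so r = (-1 ± 3)/2.
Solving: r_1 = 1, r_2 = -2.

indicial: r^2 + 1 r - 2 = 0; roots r_1 = 1, r_2 = -2


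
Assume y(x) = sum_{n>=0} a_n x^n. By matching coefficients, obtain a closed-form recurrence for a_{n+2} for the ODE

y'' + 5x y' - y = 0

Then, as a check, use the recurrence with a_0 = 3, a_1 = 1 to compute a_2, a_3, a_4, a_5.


Substitute y = sum_n a_n x^n.
y''(x) has coefficient (n+2)(n+1) a_{n+2} at x^n;
5 x y'(x) has coefficient 5 n a_n at x^n (shift);
-y(x) has coefficient -1 a_n at x^n.
Matching x^n: (n+2)(n+1) a_{n+2} + (5n - 1) a_n = 0.
Thus a_{n+2} = (-5n + 1) / ((n+1)(n+2)) * a_n.

Check with a_0 = 3, a_1 = 1 (apply the recurrence for n = 0, 1, 2, 3): a_0 = 3, a_1 = 1, a_2 = 3/2, a_3 = -2/3, a_4 = -9/8, a_5 = 7/15.

a_(n+2) = (-5n + 1) / ((n+1)(n+2)) * a_n; check: a_0 = 3, a_1 = 1, a_2 = 3/2, a_3 = -2/3, a_4 = -9/8, a_5 = 7/15


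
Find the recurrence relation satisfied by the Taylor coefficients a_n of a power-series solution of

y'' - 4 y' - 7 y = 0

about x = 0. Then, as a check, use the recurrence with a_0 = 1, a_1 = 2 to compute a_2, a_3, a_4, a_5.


Substitute y = sum_n a_n x^n.
y''(x) has coefficient (n+2)(n+1) a_{n+2} at x^n;
-4 y'(x) has coefficient -4 (n+1) a_{n+1} at x^n;
-7 y(x) has coefficient -7 a_n at x^n.
Matching x^n: (n+2)(n+1) a_{n+2} - 4 (n+1) a_{n+1} - 7 a_n = 0.
Thus a_{n+2} = [4 (n+1) a_{n+1} + 7 a_n] / ((n+1)(n+2)).

Check with a_0 = 1, a_1 = 2 (apply the recurrence for n = 0, 1, 2, 3): a_0 = 1, a_1 = 2, a_2 = 15/2, a_3 = 37/3, a_4 = 401/24, a_5 = 1061/60.

a_(n+2) = [4 (n+1) a_(n+1) + 7 a_n] / ((n+1)(n+2)); check: a_0 = 1, a_1 = 2, a_2 = 15/2, a_3 = 37/3, a_4 = 401/24, a_5 = 1061/60


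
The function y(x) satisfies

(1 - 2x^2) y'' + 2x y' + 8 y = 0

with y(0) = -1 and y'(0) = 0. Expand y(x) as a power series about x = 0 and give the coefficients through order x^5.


Ansatz: y(x) = sum_{n>=0} a_n x^n, so y'(x) = sum_{n>=1} n a_n x^(n-1) and y''(x) = sum_{n>=2} n(n-1) a_n x^(n-2).
Substitute into P(x) y'' + Q(x) y' + R(x) y = 0 with P(x) = 1 - 2x^2, Q(x) = 2x, R(x) = 8, and match powers of x.
Initial conditions: a_0 = -1, a_1 = 0.
Setting the coefficient of each power of x to zero and solving order by order (substituting the coefficients already found):
  x^0: 2 a_2 + 8 a_0 = 0  ->  2 a_2 = -8 a_0 = 8  ->  a_2 = 4
  x^1: 6 a_3 + 10 a_1 = 0  ->  6 a_3 = -10 a_1 = 0  ->  a_3 = 0
  x^2: 12 a_4 + 8 a_2 = 0  ->  12 a_4 = -8 a_2 = -32  ->  a_4 = -8/3
  x^3: 20 a_5 + 2 a_3 = 0  ->  20 a_5 = -2 a_3 = 0  ->  a_5 = 0
Truncated series: y(x) = -1 + 4 x^2 - (8/3) x^4 + O(x^6).

a_0 = -1; a_1 = 0; a_2 = 4; a_3 = 0; a_4 = -8/3; a_5 = 0


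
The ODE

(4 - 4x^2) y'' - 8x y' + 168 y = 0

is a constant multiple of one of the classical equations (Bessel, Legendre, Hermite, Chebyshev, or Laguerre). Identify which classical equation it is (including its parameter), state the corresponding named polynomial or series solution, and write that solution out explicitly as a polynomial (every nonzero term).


All three coefficients share the factor 4; dividing through by 4 gives  (1 - x^2) y'' - 2x y' + 42 y = 0.
This matches the Legendre equation (1 - x^2) y'' - 2x y' + n(n+1) y = 0 (note the -2x y' term) with n(n+1) = 42, so n = 6; the polynomial solution is P_6(x).
With y = sum_k a_k x^k, matching x^k gives (k+2)(k+1) a_{k+2} = [k(k+1) - n(n+1)] a_k = (k - 6)(k + 7) a_k. The right side vanishes at k = 6, so the series with the parity of 6 terminates at degree 6.
Standard normalization (P_n(1) = 1): leading coefficient (2n)!/(2^n (n!)^2) = 479001600/(64*518400) = 231/16, so a_6 = 231/16. Work downward with a_k = (k+1)(k+2) a_{k+2} / ((k - 6)(k + 7)):
  a_4 = (5)(6)(231/16) / ((4 - 6)(4 + 7)) = (3465/8)/(-22) = -315/16
  a_2 = (3)(4)(-315/16) / ((2 - 6)(2 + 7)) = (-945/4)/(-36) = 105/16
  a_0 = (1)(2)(105/16) / ((0 - 6)(0 + 7)) = (105/8)/(-42) = -5/16
Hence P_6(x) = 231 x^6/16 - 315 x^4/16 + 105 x^2/16 - 5/16.

P_6(x); series = 231 x^6/16 - 315 x^4/16 + 105 x^2/16 - 5/16


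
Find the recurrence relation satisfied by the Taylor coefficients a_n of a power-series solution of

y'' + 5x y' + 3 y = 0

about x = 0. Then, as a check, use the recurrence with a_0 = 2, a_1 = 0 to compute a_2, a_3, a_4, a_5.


Substitute y = sum_n a_n x^n.
y''(x) has coefficient (n+2)(n+1) a_{n+2} at x^n;
5 x y'(x) has coefficient 5 n a_n at x^n (shift);
3 y(x) has coefficient 3 a_n at x^n.
Matching x^n: (n+2)(n+1) a_{n+2} + (5n + 3) a_n = 0.
Thus a_{n+2} = (-5n - 3) / ((n+1)(n+2)) * a_n.

Check with a_0 = 2, a_1 = 0 (apply the recurrence for n = 0, 1, 2, 3): a_0 = 2, a_1 = 0, a_2 = -3, a_3 = 0, a_4 = 13/4, a_5 = 0.

a_(n+2) = (-5n - 3) / ((n+1)(n+2)) * a_n; check: a_0 = 2, a_1 = 0, a_2 = -3, a_3 = 0, a_4 = 13/4, a_5 = 0


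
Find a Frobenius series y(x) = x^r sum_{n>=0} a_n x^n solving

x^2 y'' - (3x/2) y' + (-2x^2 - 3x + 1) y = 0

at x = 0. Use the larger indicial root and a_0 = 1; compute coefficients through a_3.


Write in Frobenius form y'' + (p(x)/x) y' + (q(x)/x^2) y = 0:
  p(x) = -3/2,  q(x) = -2x^2 - 3x + 1.
Indicial equation: r(r-1) + (-3/2) r + (1) = 0 -> roots r_1 = 2, r_2 = 1/2.
Take r = r_1 = 2. Let y(x) = x^r sum_{n>=0} a_n x^n with a_0 = 1.
Substitute y = x^r sum a_n x^n and match x^{r+n}. The recurrence is
  D(n) a_n - 3 a_{n-1} - 2 a_{n-2} = 0,  where D(n) = (r+n)(r+n-1) + (-3/2)(r+n) + (1).
  a_n = [3 a_{n-1} + 2 a_{n-2}] / D(n).
Since the indicial polynomial factors as (r - r_1)(r - r_2), D(n) = (r_1 + n - r_1)(r_1 + n - r_2) = n(n + 3/2).
Evaluating step by step (a_0 = 1):
  n = 1: D(1) = 1(1 + 3/2) = 5/2; numerator = 3(1) = 3; a_1 = (3)/(5/2) = 6/5
  n = 2: D(2) = 2(2 + 3/2) = 7; numerator = 3(6/5) + 2(1) = 28/5; a_2 = (28/5)/(7) = 4/5
  n = 3: D(3) = 3(3 + 3/2) = 27/2; numerator = 3(4/5) + 2(6/5) = 24/5; a_3 = (24/5)/(27/2) = 16/45

r = 2; a_0 = 1; a_1 = 6/5; a_2 = 4/5; a_3 = 16/45


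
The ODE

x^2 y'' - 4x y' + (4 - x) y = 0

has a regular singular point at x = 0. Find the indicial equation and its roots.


Divide by x^2 to reach normal form y'' + P_1(x) y' + P_2(x) y = 0 with P_1(x) = -4/x and P_2(x) = -1/x + 4/x^2.
x = 0 is a singular point because the y'-coefficient -4/x has a pole at x = 0 and the y-coefficient -1/x + 4/x^2 has a pole at x = 0.
It is a regular singular point because x P_1(x) = p(x) = -4 and x^2 P_2(x) = q(x) = 4 - x are polynomials, hence analytic at x = 0.
p(0) = -4,  q(0) = 4.
Indicial equation: r(r-1) + p(0) r + q(0) = 0, i.e. r^2 + (p(0) - 1) r + q(0) = 0, i.e. r^2 - 5 r + 4 = 0.
Discriminant: (-5)^2 - 4(4) = 9, so r = (5 ± 3)/2.
Solving: r_1 = 4, r_2 = 1.

indicial: r^2 - 5 r + 4 = 0; roots r_1 = 4, r_2 = 1


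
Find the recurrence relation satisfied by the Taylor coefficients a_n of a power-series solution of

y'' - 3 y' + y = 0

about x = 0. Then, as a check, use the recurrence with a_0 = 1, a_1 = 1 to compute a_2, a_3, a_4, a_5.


Substitute y = sum_n a_n x^n.
y''(x) has coefficient (n+2)(n+1) a_{n+2} at x^n;
-3 y'(x) has coefficient -3 (n+1) a_{n+1} at x^n;
y(x) has coefficient 1 a_n at x^n.
Matching x^n: (n+2)(n+1) a_{n+2} - 3 (n+1) a_{n+1} + 1 a_n = 0.
Thus a_{n+2} = [3 (n+1) a_{n+1} - 1 a_n] / ((n+1)(n+2)).

Check with a_0 = 1, a_1 = 1 (apply the recurrence for n = 0, 1, 2, 3): a_0 = 1, a_1 = 1, a_2 = 1, a_3 = 5/6, a_4 = 13/24, a_5 = 17/60.

a_(n+2) = [3 (n+1) a_(n+1) - 1 a_n] / ((n+1)(n+2)); check: a_0 = 1, a_1 = 1, a_2 = 1, a_3 = 5/6, a_4 = 13/24, a_5 = 17/60


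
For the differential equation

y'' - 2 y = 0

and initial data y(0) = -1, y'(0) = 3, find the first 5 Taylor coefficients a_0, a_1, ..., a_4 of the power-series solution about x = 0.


Ansatz: y(x) = sum_{n>=0} a_n x^n, so y'(x) = sum_{n>=1} n a_n x^(n-1) and y''(x) = sum_{n>=2} n(n-1) a_n x^(n-2).
Substitute into P(x) y'' + Q(x) y' + R(x) y = 0 with P(x) = 1, Q(x) = 0, R(x) = -2, and match powers of x.
Initial conditions: a_0 = -1, a_1 = 3.
Setting the coefficient of each power of x to zero and solving order by order (substituting the coefficients already found):
  x^0: 2 a_2 - 2 a_0 = 0  ->  2 a_2 = 2 a_0 = -2  ->  a_2 = -1
  x^1: 6 a_3 - 2 a_1 = 0  ->  6 a_3 = 2 a_1 = 6  ->  a_3 = 1
  x^2: 12 a_4 - 2 a_2 = 0  ->  12 a_4 = 2 a_2 = -2  ->  a_4 = -1/6
Truncated series: y(x) = -1 + 3 x - x^2 + x^3 - (1/6) x^4 + O(x^5).

a_0 = -1; a_1 = 3; a_2 = -1; a_3 = 1; a_4 = -1/6


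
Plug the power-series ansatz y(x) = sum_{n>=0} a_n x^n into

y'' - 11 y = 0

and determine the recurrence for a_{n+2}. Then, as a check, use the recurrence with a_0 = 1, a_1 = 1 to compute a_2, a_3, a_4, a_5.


Substitute y = sum_n a_n x^n into y'' + (const) y = 0.
y''(x) = sum_{n>=0} (n+2)(n+1) a_{n+2} x^n.
The ODE becomes sum_n [(n+2)(n+1) a_{n+2} - 11 a_n] x^n = 0.
Setting each coefficient to zero gives the recurrence:
  (n+2)(n+1) a_{n+2} - 11 a_n = 0,
  a_{n+2} = 11 / ((n+1)(n+2)) a_n.

Check with a_0 = 1, a_1 = 1 (apply the recurrence for n = 0, 1, 2, 3): a_0 = 1, a_1 = 1, a_2 = 11/2, a_3 = 11/6, a_4 = 121/24, a_5 = 121/120.

a_{n+2} = 11/((n+1)(n+2)) * a_n; check: a_0 = 1, a_1 = 1, a_2 = 11/2, a_3 = 11/6, a_4 = 121/24, a_5 = 121/120


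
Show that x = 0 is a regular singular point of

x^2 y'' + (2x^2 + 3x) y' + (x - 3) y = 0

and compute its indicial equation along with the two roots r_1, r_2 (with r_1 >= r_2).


Divide by x^2 to reach normal form y'' + P_1(x) y' + P_2(x) y = 0 with P_1(x) = 2 + 3/x and P_2(x) = 1/x - 3/x^2.
x = 0 is a singular point because the y'-coefficient 2 + 3/x has a pole at x = 0 and the y-coefficient 1/x - 3/x^2 has a pole at x = 0.
It is a regular singular point because x P_1(x) = p(x) = 2x + 3 and x^2 P_2(x) = q(x) = x - 3 are polynomials, hence analytic at x = 0.
p(0) = 3,  q(0) = -3.
Indicial equation: r(r-1) + p(0) r + q(0) = 0, i.e. r^2 + (p(0) - 1) r + q(0) = 0, i.e. r^2 + 2 r - 3 = 0.
Discriminant: (2)^2 - 4(-3) = 16, so r = (-2 ± 4)/2.
Solving: r_1 = 1, r_2 = -3.

indicial: r^2 + 2 r - 3 = 0; roots r_1 = 1, r_2 = -3


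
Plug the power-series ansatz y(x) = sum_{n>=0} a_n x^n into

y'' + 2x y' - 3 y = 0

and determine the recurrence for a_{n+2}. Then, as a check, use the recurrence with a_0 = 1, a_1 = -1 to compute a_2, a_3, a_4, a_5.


Substitute y = sum_n a_n x^n.
y''(x) has coefficient (n+2)(n+1) a_{n+2} at x^n;
2 x y'(x) has coefficient 2 n a_n at x^n (shift);
-3 y(x) has coefficient -3 a_n at x^n.
Matching x^n: (n+2)(n+1) a_{n+2} + (2n - 3) a_n = 0.
Thus a_{n+2} = (-2n + 3) / ((n+1)(n+2)) * a_n.

Check with a_0 = 1, a_1 = -1 (apply the recurrence for n = 0, 1, 2, 3): a_0 = 1, a_1 = -1, a_2 = 3/2, a_3 = -1/6, a_4 = -1/8, a_5 = 1/40.

a_(n+2) = (-2n + 3) / ((n+1)(n+2)) * a_n; check: a_0 = 1, a_1 = -1, a_2 = 3/2, a_3 = -1/6, a_4 = -1/8, a_5 = 1/40


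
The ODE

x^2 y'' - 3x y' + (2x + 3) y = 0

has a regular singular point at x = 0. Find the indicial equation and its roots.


Divide by x^2 to reach normal form y'' + P_1(x) y' + P_2(x) y = 0 with P_1(x) = -3/x and P_2(x) = 2/x + 3/x^2.
x = 0 is a singular point because the y'-coefficient -3/x has a pole at x = 0 and the y-coefficient 2/x + 3/x^2 has a pole at x = 0.
It is a regular singular point because x P_1(x) = p(x) = -3 and x^2 P_2(x) = q(x) = 2x + 3 are polynomials, hence analytic at x = 0.
p(0) = -3,  q(0) = 3.
Indicial equation: r(r-1) + p(0) r + q(0) = 0, i.e. r^2 + (p(0) - 1) r + q(0) = 0, i.e. r^2 - 4 r + 3 = 0.
Discriminant: (-4)^2 - 4(3) = 4, so r = (4 ± 2)/2.
Solving: r_1 = 3, r_2 = 1.

indicial: r^2 - 4 r + 3 = 0; roots r_1 = 3, r_2 = 1


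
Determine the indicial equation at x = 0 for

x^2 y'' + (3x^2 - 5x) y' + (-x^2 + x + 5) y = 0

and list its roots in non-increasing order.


Divide by x^2 to reach normal form y'' + P_1(x) y' + P_2(x) y = 0 with P_1(x) = 3 - 5/x and P_2(x) = -1 + 1/x + 5/x^2.
x = 0 is a singular point because the y'-coefficient 3 - 5/x has a pole at x = 0 and the y-coefficient -1 + 1/x + 5/x^2 has a pole at x = 0.
It is a regular singular point because x P_1(x) = p(x) = 3x - 5 and x^2 P_2(x) = q(x) = -x^2 + x + 5 are polynomials, hence analytic at x = 0.
p(0) = -5,  q(0) = 5.
Indicial equation: r(r-1) + p(0) r + q(0) = 0, i.e. r^2 + (p(0) - 1) r + q(0) = 0, i.e. r^2 - 6 r + 5 = 0.
Discriminant: (-6)^2 - 4(5) = 16, so r = (6 ± 4)/2.
Solving: r_1 = 5, r_2 = 1.

indicial: r^2 - 6 r + 5 = 0; roots r_1 = 5, r_2 = 1


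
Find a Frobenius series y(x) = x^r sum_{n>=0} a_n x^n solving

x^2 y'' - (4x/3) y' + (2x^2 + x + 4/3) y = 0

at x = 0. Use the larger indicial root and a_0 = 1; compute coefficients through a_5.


Write in Frobenius form y'' + (p(x)/x) y' + (q(x)/x^2) y = 0:
  p(x) = -4/3,  q(x) = 2x^2 + x + 4/3.
Indicial equation: r(r-1) + (-4/3) r + (4/3) = 0 -> roots r_1 = 4/3, r_2 = 1.
Take r = r_1 = 4/3. Let y(x) = x^r sum_{n>=0} a_n x^n with a_0 = 1.
Substitute y = x^r sum a_n x^n and match x^{r+n}. The recurrence is
  D(n) a_n + 1 a_{n-1} + 2 a_{n-2} = 0,  where D(n) = (r+n)(r+n-1) + (-4/3)(r+n) + (4/3).
  a_n = [-1 a_{n-1} - 2 a_{n-2}] / D(n).
Since the indicial polynomial factors as (r - r_1)(r - r_2), D(n) = (r_1 + n - r_1)(r_1 + n - r_2) = n(n + 1/3).
Evaluating step by step (a_0 = 1):
  n = 1: D(1) = 1(1 + 1/3) = 4/3; numerator = -1(1) = -1; a_1 = (-1)/(4/3) = -3/4
  n = 2: D(2) = 2(2 + 1/3) = 14/3; numerator = -1(-3/4) - 2(1) = -5/4; a_2 = (-5/4)/(14/3) = -15/56
  n = 3: D(3) = 3(3 + 1/3) = 10; numerator = -1(-15/56) - 2(-3/4) = 99/56; a_3 = (99/56)/(10) = 99/560
  n = 4: D(4) = 4(4 + 1/3) = 52/3; numerator = -1(99/560) - 2(-15/56) = 201/560; a_4 = (201/560)/(52/3) = 603/29120
  n = 5: D(5) = 5(5 + 1/3) = 80/3; numerator = -1(603/29120) - 2(99/560) = -1557/4160; a_5 = (-1557/4160)/(80/3) = -4671/332800

r = 4/3; a_0 = 1; a_1 = -3/4; a_2 = -15/56; a_3 = 99/560; a_4 = 603/29120; a_5 = -4671/332800


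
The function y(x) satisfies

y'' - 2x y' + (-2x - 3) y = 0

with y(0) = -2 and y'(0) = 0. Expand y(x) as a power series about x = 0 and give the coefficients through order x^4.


Ansatz: y(x) = sum_{n>=0} a_n x^n, so y'(x) = sum_{n>=1} n a_n x^(n-1) and y''(x) = sum_{n>=2} n(n-1) a_n x^(n-2).
Substitute into P(x) y'' + Q(x) y' + R(x) y = 0 with P(x) = 1, Q(x) = -2x, R(x) = -2x - 3, and match powers of x.
Initial conditions: a_0 = -2, a_1 = 0.
Setting the coefficient of each power of x to zero and solving order by order (substituting the coefficients already found):
  x^0: 2 a_2 - 3 a_0 = 0  ->  2 a_2 = 3 a_0 = -6  ->  a_2 = -3
  x^1: 6 a_3 - 5 a_1 - 2 a_0 = 0  ->  6 a_3 = 5 a_1 + 2 a_0 = -4  ->  a_3 = -2/3
  x^2: 12 a_4 - 7 a_2 - 2 a_1 = 0  ->  12 a_4 = 7 a_2 + 2 a_1 = -21  ->  a_4 = -7/4
Truncated series: y(x) = -2 - 3 x^2 - (2/3) x^3 - (7/4) x^4 + O(x^5).

a_0 = -2; a_1 = 0; a_2 = -3; a_3 = -2/3; a_4 = -7/4


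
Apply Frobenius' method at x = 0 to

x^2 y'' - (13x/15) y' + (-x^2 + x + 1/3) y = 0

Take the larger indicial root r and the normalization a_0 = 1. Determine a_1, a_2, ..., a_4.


Write in Frobenius form y'' + (p(x)/x) y' + (q(x)/x^2) y = 0:
  p(x) = -13/15,  q(x) = -x^2 + x + 1/3.
Indicial equation: r(r-1) + (-13/15) r + (1/3) = 0 -> roots r_1 = 5/3, r_2 = 1/5.
Take r = r_1 = 5/3. Let y(x) = x^r sum_{n>=0} a_n x^n with a_0 = 1.
Substitute y = x^r sum a_n x^n and match x^{r+n}. The recurrence is
  D(n) a_n + 1 a_{n-1} - 1 a_{n-2} = 0,  where D(n) = (r+n)(r+n-1) + (-13/15)(r+n) + (1/3).
  a_n = [-1 a_{n-1} + 1 a_{n-2}] / D(n).
Since the indicial polynomial factors as (r - r_1)(r - r_2), D(n) = (r_1 + n - r_1)(r_1 + n - r_2) = n(n + 22/15).
Evaluating step by step (a_0 = 1):
  n = 1: D(1) = 1(1 + 22/15) = 37/15; numerator = -1(1) = -1; a_1 = (-1)/(37/15) = -15/37
  n = 2: D(2) = 2(2 + 22/15) = 104/15; numerator = -1(-15/37) + 1(1) = 52/37; a_2 = (52/37)/(104/15) = 15/74
  n = 3: D(3) = 3(3 + 22/15) = 67/5; numerator = -1(15/74) + 1(-15/37) = -45/74; a_3 = (-45/74)/(67/5) = -225/4958
  n = 4: D(4) = 4(4 + 22/15) = 328/15; numerator = -1(-225/4958) + 1(15/74) = 615/2479; a_4 = (615/2479)/(328/15) = 225/19832

r = 5/3; a_0 = 1; a_1 = -15/37; a_2 = 15/74; a_3 = -225/4958; a_4 = 225/19832


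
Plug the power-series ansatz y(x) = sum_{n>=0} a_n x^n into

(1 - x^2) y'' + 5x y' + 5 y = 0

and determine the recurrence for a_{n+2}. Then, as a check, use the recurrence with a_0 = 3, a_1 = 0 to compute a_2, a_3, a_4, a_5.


Substitute y = sum_n a_n x^n.
(1 - 1 x^2) y'' contributes (n+2)(n+1) a_{n+2} - n(n-1) a_n at x^n.
5 x y'(x) contributes 5 n a_n at x^n.
5 y(x) contributes 5 a_n at x^n.
Matching x^n: (n+2)(n+1) a_{n+2} + (-n(n-1) + 5 n + 5) a_n = 0.
Thus a_{n+2} = (n(n-1) - 5 n - 5) / ((n+1)(n+2)) * a_n.

Check with a_0 = 3, a_1 = 0 (apply the recurrence for n = 0, 1, 2, 3): a_0 = 3, a_1 = 0, a_2 = -15/2, a_3 = 0, a_4 = 65/8, a_5 = 0.

a_(n+2) = (n(n-1) - 5 n - 5) / ((n+1)(n+2)) * a_n; check: a_0 = 3, a_1 = 0, a_2 = -15/2, a_3 = 0, a_4 = 65/8, a_5 = 0


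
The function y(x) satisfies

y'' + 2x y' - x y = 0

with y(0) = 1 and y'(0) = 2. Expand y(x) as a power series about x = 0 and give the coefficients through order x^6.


Ansatz: y(x) = sum_{n>=0} a_n x^n, so y'(x) = sum_{n>=1} n a_n x^(n-1) and y''(x) = sum_{n>=2} n(n-1) a_n x^(n-2).
Substitute into P(x) y'' + Q(x) y' + R(x) y = 0 with P(x) = 1, Q(x) = 2x, R(x) = -x, and match powers of x.
Initial conditions: a_0 = 1, a_1 = 2.
Setting the coefficient of each power of x to zero and solving order by order (substituting the coefficients already found):
  x^0: 2 a_2 = 0  ->  a_2 = 0
  x^1: 6 a_3 + 2 a_1 - a_0 = 0  ->  6 a_3 = -2 a_1 + a_0 = -3  ->  a_3 = -1/2
  x^2: 12 a_4 + 4 a_2 - a_1 = 0  ->  12 a_4 = -4 a_2 + a_1 = 2  ->  a_4 = 1/6
  x^3: 20 a_5 + 6 a_3 - a_2 = 0  ->  20 a_5 = -6 a_3 + a_2 = 3  ->  a_5 = 3/20
  x^4: 30 a_6 + 8 a_4 - a_3 = 0  ->  30 a_6 = -8 a_4 + a_3 = -11/6  ->  a_6 = -11/180
Truncated series: y(x) = 1 + 2 x - (1/2) x^3 + (1/6) x^4 + (3/20) x^5 - (11/180) x^6 + O(x^7).

a_0 = 1; a_1 = 2; a_2 = 0; a_3 = -1/2; a_4 = 1/6; a_5 = 3/20; a_6 = -11/180


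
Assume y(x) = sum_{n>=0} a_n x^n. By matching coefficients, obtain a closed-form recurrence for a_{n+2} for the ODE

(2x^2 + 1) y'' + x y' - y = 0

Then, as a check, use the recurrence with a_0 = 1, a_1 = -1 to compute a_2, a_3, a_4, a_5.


Substitute y = sum_n a_n x^n.
(1 + 2 x^2) y'' contributes (n+2)(n+1) a_{n+2} + 2 n(n-1) a_n at x^n.
x y'(x) contributes n a_n at x^n.
-y(x) contributes -1 a_n at x^n.
Matching x^n: (n+2)(n+1) a_{n+2} + (2 n(n-1) + n - 1) a_n = 0.
Thus a_{n+2} = (-2 n(n-1) - n + 1) / ((n+1)(n+2)) * a_n.

Check with a_0 = 1, a_1 = -1 (apply the recurrence for n = 0, 1, 2, 3): a_0 = 1, a_1 = -1, a_2 = 1/2, a_3 = 0, a_4 = -5/24, a_5 = 0.

a_(n+2) = (-2 n(n-1) - n + 1) / ((n+1)(n+2)) * a_n; check: a_0 = 1, a_1 = -1, a_2 = 1/2, a_3 = 0, a_4 = -5/24, a_5 = 0


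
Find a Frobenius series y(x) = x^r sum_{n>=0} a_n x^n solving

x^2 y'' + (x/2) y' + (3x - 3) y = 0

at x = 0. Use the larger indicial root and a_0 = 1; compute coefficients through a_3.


Write in Frobenius form y'' + (p(x)/x) y' + (q(x)/x^2) y = 0:
  p(x) = 1/2,  q(x) = 3x - 3.
Indicial equation: r(r-1) + (1/2) r + (-3) = 0 -> roots r_1 = 2, r_2 = -3/2.
Take r = r_1 = 2. Let y(x) = x^r sum_{n>=0} a_n x^n with a_0 = 1.
Substitute y = x^r sum a_n x^n and match x^{r+n}. The recurrence is
  D(n) a_n + 3 a_{n-1} = 0,  where D(n) = (r+n)(r+n-1) + (1/2)(r+n) + (-3).
  a_n = -3 / D(n) * a_{n-1}.
Since the indicial polynomial factors as (r - r_1)(r - r_2), D(n) = (r_1 + n - r_1)(r_1 + n - r_2) = n(n + 7/2).
Evaluating step by step (a_0 = 1):
  n = 1: D(1) = 1(1 + 7/2) = 9/2; numerator = -3(1) = -3; a_1 = (-3)/(9/2) = -2/3
  n = 2: D(2) = 2(2 + 7/2) = 11; numerator = -3(-2/3) = 2; a_2 = (2)/(11) = 2/11
  n = 3: D(3) = 3(3 + 7/2) = 39/2; numerator = -3(2/11) = -6/11; a_3 = (-6/11)/(39/2) = -4/143

r = 2; a_0 = 1; a_1 = -2/3; a_2 = 2/11; a_3 = -4/143


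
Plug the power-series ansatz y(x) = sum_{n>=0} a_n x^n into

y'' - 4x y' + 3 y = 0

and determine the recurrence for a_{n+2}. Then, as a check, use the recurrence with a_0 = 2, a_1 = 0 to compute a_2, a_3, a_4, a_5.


Substitute y = sum_n a_n x^n.
y''(x) has coefficient (n+2)(n+1) a_{n+2} at x^n;
-4 x y'(x) has coefficient -4 n a_n at x^n (shift);
3 y(x) has coefficient 3 a_n at x^n.
Matching x^n: (n+2)(n+1) a_{n+2} + (-4n + 3) a_n = 0.
Thus a_{n+2} = (4n - 3) / ((n+1)(n+2)) * a_n.

Check with a_0 = 2, a_1 = 0 (apply the recurrence for n = 0, 1, 2, 3): a_0 = 2, a_1 = 0, a_2 = -3, a_3 = 0, a_4 = -5/4, a_5 = 0.

a_(n+2) = (4n - 3) / ((n+1)(n+2)) * a_n; check: a_0 = 2, a_1 = 0, a_2 = -3, a_3 = 0, a_4 = -5/4, a_5 = 0


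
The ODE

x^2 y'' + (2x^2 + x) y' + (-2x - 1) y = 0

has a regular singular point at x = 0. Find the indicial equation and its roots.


Divide by x^2 to reach normal form y'' + P_1(x) y' + P_2(x) y = 0 with P_1(x) = 2 + 1/x and P_2(x) = -2/x - 1/x^2.
x = 0 is a singular point because the y'-coefficient 2 + 1/x has a pole at x = 0 and the y-coefficient -2/x - 1/x^2 has a pole at x = 0.
It is a regular singular point because x P_1(x) = p(x) = 2x + 1 and x^2 P_2(x) = q(x) = -2x - 1 are polynomials, hence analytic at x = 0.
p(0) = 1,  q(0) = -1.
Indicial equation: r(r-1) + p(0) r + q(0) = 0, i.e. r^2 + (p(0) - 1) r + q(0) = 0, i.e. r^2 - 1 = 0.
Discriminant: (0)^2 - 4(-1) = 4, so r = (0 ± 2)/2.
Solving: r_1 = 1, r_2 = -1.

indicial: r^2 - 1 = 0; roots r_1 = 1, r_2 = -1


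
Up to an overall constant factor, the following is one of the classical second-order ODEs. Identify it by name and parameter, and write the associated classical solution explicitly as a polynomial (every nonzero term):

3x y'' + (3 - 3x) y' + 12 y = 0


All three coefficients share the factor 3; dividing through by 3 gives  x y'' + (1 - x) y' + 4 y = 0.
This matches the Laguerre equation x y'' + (1 - x) y' + n y = 0 with n = 4; the polynomial solution is L_4(x).
With y = sum_k a_k x^k, matching x^k gives (k+1)k a_{k+1} + (k+1) a_{k+1} - k a_k + n a_k = 0, i.e. (k+1)^2 a_{k+1} = (k - n) a_k = (k - 4) a_k. The right side vanishes at k = 4, so the series terminates at degree 4.
Standard normalization L_n(0) = 1 gives a_0 = 1. Work upward with a_{k+1} = (k - 4) a_k / (k+1)^2:
  a_1 = (0 - 4)(1) / 1^2 = -4/1 = -4
  a_2 = (1 - 4)(-4) / 2^2 = 12/4 = 3
  a_3 = (2 - 4)(3) / 3^2 = -6/9 = -2/3
  a_4 = (3 - 4)(-2/3) / 4^2 = (2/3)/16 = 1/24
Hence L_4(x) = x^4/24 - 2 x^3/3 + 3 x^2 - 4 x + 1.

L_4(x); series = x^4/24 - 2 x^3/3 + 3 x^2 - 4 x + 1


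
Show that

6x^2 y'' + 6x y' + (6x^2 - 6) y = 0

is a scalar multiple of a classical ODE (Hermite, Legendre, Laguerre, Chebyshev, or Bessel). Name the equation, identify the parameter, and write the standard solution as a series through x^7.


All three coefficients share the factor 6; dividing through by 6 gives  x^2 y'' + x y' + (x^2 - 1) y = 0.
This matches the Bessel equation x^2 y'' + x y' + (x^2 - nu^2) y = 0 with nu^2 = 1, so nu = 1; the solution bounded at x = 0 is J_1(x).
Frobenius at x = 0: indicial roots ±nu; for r = nu the recurrence k(k + 2nu) c_k = -c_{k-2} gives the standard series J_nu(x) = sum_{k>=0} (-1)^k / (k! (k+nu)!) (x/2)^(2k+nu). Evaluate the first 4 terms:
  k = 0: (-1)^0 / (0! * 1! * 2^1) x^1 = 1/(1*1*2) x^1 = (1/2) x^1
  k = 1: (-1)^1 / (1! * 2! * 2^3) x^3 = -1/(1*2*8) x^3 = (-1/16) x^3
  k = 2: (-1)^2 / (2! * 3! * 2^5) x^5 = 1/(2*6*32) x^5 = (1/384) x^5
  k = 3: (-1)^3 / (3! * 4! * 2^7) x^7 = -1/(6*24*128) x^7 = (-1/18432) x^7
Hence J_1(x) = -x^7/18432 + x^5/384 - x^3/16 + x/2 + ....

J_1(x); series = -x^7/18432 + x^5/384 - x^3/16 + x/2


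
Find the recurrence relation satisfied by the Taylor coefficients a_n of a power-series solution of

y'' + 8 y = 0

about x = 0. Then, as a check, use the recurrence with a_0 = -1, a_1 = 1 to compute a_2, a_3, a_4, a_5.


Substitute y = sum_n a_n x^n into y'' + (const) y = 0.
y''(x) = sum_{n>=0} (n+2)(n+1) a_{n+2} x^n.
The ODE becomes sum_n [(n+2)(n+1) a_{n+2} + 8 a_n] x^n = 0.
Setting each coefficient to zero gives the recurrence:
  (n+2)(n+1) a_{n+2} + 8 a_n = 0,
  a_{n+2} = -8 / ((n+1)(n+2)) a_n.

Check with a_0 = -1, a_1 = 1 (apply the recurrence for n = 0, 1, 2, 3): a_0 = -1, a_1 = 1, a_2 = 4, a_3 = -4/3, a_4 = -8/3, a_5 = 8/15.

a_{n+2} = -8/((n+1)(n+2)) * a_n; check: a_0 = -1, a_1 = 1, a_2 = 4, a_3 = -4/3, a_4 = -8/3, a_5 = 8/15
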